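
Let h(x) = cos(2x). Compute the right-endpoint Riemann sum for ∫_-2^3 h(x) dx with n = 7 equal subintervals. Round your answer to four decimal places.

Δx = (3 − (-2))/7 = 5/7.
Right endpoints: -9/7, -4/7, 1/7, 6/7, 11/7, 16/7, 3.
h(-9/7) ≈ -0.8418, h(-4/7) ≈ 0.4150, h(1/7) ≈ 0.9595, h(6/7) ≈ -0.1430, h(11/7) ≈ -1.0000, h(16/7) ≈ -0.1405, h(3) ≈ 0.9602.
Sum = Δx · [h(-9/7) + h(-4/7) + h(1/7) + ...].
Sum ≈ 0.1495.

0.1495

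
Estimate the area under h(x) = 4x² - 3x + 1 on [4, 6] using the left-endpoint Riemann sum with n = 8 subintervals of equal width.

Δx = (6 − 4)/8 = 0.25.
Left endpoints: 4, 4.25, 4.5, 4.75, 5, 5.25, 5.5, 5.75.
h(4) = 53, h(4.25) = 60.5, h(4.5) = 68.5, h(4.75) = 77, h(5) = 86, h(5.25) = 95.5, h(5.5) = 105.5, h(5.75) = 116.
Sum = Δx · [h(4) + h(4.25) + h(4.5) + ...].
Sum = 165.5.

165.5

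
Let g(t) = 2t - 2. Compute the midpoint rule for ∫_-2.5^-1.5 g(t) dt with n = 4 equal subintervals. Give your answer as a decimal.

-6

Δt = (-1.5 − (-2.5))/4 = 0.25.
Midpoints: -2.375, -2.125, -1.875, -1.625.
g(-2.375) = -6.75, g(-2.125) = -6.25, g(-1.875) = -5.75, g(-1.625) = -5.25.
Sum = Δt · [g(-2.375) + g(-2.125) + g(-1.875) + g(-1.625)].
Sum = -6.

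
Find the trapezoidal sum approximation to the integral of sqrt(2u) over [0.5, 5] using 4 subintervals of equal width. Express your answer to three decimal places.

10.140

Δu = (5 − 0.5)/4 = 1.125.
f(0.5) ≈ 1.000, f(1.625) ≈ 1.803, f(2.75) ≈ 2.345, f(3.875) ≈ 2.784, f(5) ≈ 3.162.
T_4 = (Δu/2)·[f(u_0) + 2f(u_1) + 2f(u_2) + 2f(u_3) + f(u_4)].
Sum ≈ 10.140.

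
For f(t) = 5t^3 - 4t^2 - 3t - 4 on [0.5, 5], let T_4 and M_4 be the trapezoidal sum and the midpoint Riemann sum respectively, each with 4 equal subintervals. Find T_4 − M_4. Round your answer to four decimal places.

T_4 ≈ 594.905273.
M_4 ≈ 541.867676.
T_4 − M_4 ≈ 53.0376.

53.0376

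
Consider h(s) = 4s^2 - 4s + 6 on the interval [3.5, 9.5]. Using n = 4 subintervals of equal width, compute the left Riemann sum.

Δs = (9.5 − 3.5)/4 = 1.5.
Left endpoints: 3.5, 5, 6.5, 8.
h(3.5) = 41, h(5) = 86, h(6.5) = 149, h(8) = 230.
Sum = Δs · [h(3.5) + h(5) + h(6.5) + h(8)].
Sum = 759.

759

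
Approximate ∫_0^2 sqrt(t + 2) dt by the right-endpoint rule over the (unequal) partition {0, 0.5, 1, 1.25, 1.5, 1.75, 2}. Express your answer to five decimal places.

Subinterval widths: 0.5, 0.5, 0.25, 0.25, 0.25, 0.25.
Right endpoints: 0.5, 1, 1.25, 1.5, 1.75, 2.
f(0.5) ≈ 1.58114, f(1) ≈ 1.73205, f(1.25) ≈ 1.80278, f(1.5) ≈ 1.87083, f(1.75) ≈ 1.93649, f(2) ≈ 2.00000.
Sum = Σ Δt_i · f(t_i).
Sum ≈ 3.55912.

3.55912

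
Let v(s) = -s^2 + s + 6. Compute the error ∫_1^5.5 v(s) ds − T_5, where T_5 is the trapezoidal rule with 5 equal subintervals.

Exact integral: ∫_1^5.5 v(s) ds = -13.5.
T_5 = -14.1075.
Error = -13.5 − (-14.1075) = 0.6075.

0.6075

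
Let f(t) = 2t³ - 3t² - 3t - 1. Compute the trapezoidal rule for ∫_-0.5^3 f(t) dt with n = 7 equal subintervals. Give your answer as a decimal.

Δt = (3 − (-0.5))/7 = 0.5.
f(-0.5) = -0.5, f(0) = -1, f(0.5) = -3, f(1) = -5, f(1.5) = -5.5, f(2) = -3, f(2.5) = 4, f(3) = 17.
T_7 = (Δt/2)·[f(t_0) + 2f(t_1) + ... + 2f(t_{6}) + f(t_7)].
Sum = -2.625.

-2.625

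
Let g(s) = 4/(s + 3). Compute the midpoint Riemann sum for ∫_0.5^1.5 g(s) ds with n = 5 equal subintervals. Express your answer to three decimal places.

Δs = (1.5 − 0.5)/5 = 0.2.
Midpoints: 0.6, 0.8, 1, 1.2, 1.4.
g(0.6) = 10/9, g(0.8) = 20/19, g(1) = 1, g(1.2) = 20/21, g(1.4) = 10/11.
Sum = Δs · [g(0.6) + g(0.8) + g(1) + g(1.2) + g(1.4)].
Sum ≈ 1.005.

1.005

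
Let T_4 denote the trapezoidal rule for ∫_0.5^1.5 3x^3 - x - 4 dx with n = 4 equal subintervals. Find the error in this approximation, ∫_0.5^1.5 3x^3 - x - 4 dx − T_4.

-0.09375

Exact integral: ∫_0.5^1.5 f(x) dx = -1.25.
T_4 = -1.15625.
Error = -1.25 − (-1.15625) = -0.09375.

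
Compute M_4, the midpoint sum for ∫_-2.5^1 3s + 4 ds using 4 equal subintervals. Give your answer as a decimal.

Δs = (1 − (-2.5))/4 = 0.875.
Midpoints: -2.0625, -1.1875, -0.3125, 0.5625.
f(-2.0625) = -2.1875, f(-1.1875) = 0.4375, f(-0.3125) = 3.0625, f(0.5625) = 5.6875.
Sum = Δs · [f(-2.0625) + f(-1.1875) + f(-0.3125) + f(0.5625)].
Sum = 6.125.

6.125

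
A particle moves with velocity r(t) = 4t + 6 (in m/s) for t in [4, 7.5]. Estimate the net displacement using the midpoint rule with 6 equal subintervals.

Δt = (7.5 − 4)/6 = 7/12.
Midpoints: 103/24, 4.875, 131/24, 145/24, 6.625, 173/24.
r(103/24) = 139/6, r(4.875) = 25.5, r(131/24) = 167/6, r(145/24) = 181/6, r(6.625) = 32.5, r(173/24) = 209/6.
Sum = Δt · [r(103/24) + r(4.875) + r(131/24) + ...].
Sum = 101.5.

101.5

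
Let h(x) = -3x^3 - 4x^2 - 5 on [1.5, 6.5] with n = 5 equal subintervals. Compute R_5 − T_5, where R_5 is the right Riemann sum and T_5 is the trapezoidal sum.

-486.875

R_5 = -2241.875.
T_5 = -1755.
R_5 − T_5 = -486.875.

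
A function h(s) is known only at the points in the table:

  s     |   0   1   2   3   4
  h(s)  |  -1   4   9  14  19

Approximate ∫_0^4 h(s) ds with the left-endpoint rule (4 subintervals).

26

Δs = 1.
Sum = 1·[(-1) + 4 + 9 + 14] = 26.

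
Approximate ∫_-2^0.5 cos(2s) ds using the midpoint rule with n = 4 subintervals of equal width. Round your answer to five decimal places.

Δs = (0.5 − (-2))/4 = 0.625.
Midpoints: -1.6875, -1.0625, -0.4375, 0.1875.
f(-1.6875) ≈ -0.97288, f(-1.0625) ≈ -0.52627, f(-0.4375) ≈ 0.64100, f(0.1875) ≈ 0.93051.
Sum = Δs · [f(-1.6875) + f(-1.0625) + f(-0.4375) + f(0.1875)].
Sum ≈ 0.04522.

0.04522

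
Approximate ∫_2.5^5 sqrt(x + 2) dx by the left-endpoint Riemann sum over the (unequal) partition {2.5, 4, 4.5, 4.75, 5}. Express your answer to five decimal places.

Subinterval widths: 1.5, 0.5, 0.25, 0.25.
Left endpoints: 2.5, 4, 4.5, 4.75.
f(2.5) ≈ 2.12132, f(4) ≈ 2.44949, f(4.5) ≈ 2.54951, f(4.75) ≈ 2.59808.
Sum = Σ Δx_i · f(x_i).
Sum ≈ 5.69362.

5.69362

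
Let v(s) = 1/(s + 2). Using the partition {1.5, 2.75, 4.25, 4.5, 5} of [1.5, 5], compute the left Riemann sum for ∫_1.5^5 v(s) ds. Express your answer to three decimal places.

Subinterval widths: 1.25, 1.5, 0.25, 0.5.
Left endpoints: 1.5, 2.75, 4.25, 4.5.
v(1.5) = 2/7, v(2.75) = 4/19, v(4.25) = 0.16, v(4.5) = 2/13.
Sum = Σ Δs_i · v(s_i).
Sum ≈ 0.790.

0.790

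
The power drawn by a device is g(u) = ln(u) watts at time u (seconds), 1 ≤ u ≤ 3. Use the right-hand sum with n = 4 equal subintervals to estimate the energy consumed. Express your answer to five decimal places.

Δu = (3 − 1)/4 = 0.5.
Right endpoints: 1.5, 2, 2.5, 3.
g(1.5) ≈ 0.40547, g(2) ≈ 0.69315, g(2.5) ≈ 0.91629, g(3) ≈ 1.09861.
Sum = Δu · [g(1.5) + g(2) + g(2.5) + g(3)].
Sum ≈ 1.55676.

1.55676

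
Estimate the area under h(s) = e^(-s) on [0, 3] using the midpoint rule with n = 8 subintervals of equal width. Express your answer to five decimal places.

0.94467

Δs = (3 − 0)/8 = 0.375.
Midpoints: 0.1875, 0.5625, 0.9375, 1.3125, 1.6875, 2.0625, 2.4375, 2.8125.
h(0.1875) ≈ 0.82903, h(0.5625) ≈ 0.56978, h(0.9375) ≈ 0.39161, h(1.3125) ≈ 0.26915, h(1.6875) ≈ 0.18498, h(2.0625) ≈ 0.12714, h(2.4375) ≈ 0.08738, h(2.8125) ≈ 0.06005.
Sum = Δs · [h(0.1875) + h(0.5625) + h(0.9375) + ...].
Sum ≈ 0.94467.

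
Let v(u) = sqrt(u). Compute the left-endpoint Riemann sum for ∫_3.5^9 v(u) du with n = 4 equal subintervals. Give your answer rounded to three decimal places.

Δu = (9 − 3.5)/4 = 1.375.
Left endpoints: 3.5, 4.875, 6.25, 7.625.
v(3.5) ≈ 1.871, v(4.875) ≈ 2.208, v(6.25) ≈ 2.500, v(7.625) ≈ 2.761.
Sum = Δu · [v(3.5) + v(4.875) + v(6.25) + v(7.625)].
Sum ≈ 12.843.

12.843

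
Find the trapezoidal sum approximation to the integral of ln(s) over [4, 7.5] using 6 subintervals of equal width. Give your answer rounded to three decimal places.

6.063

Δs = (7.5 − 4)/6 = 7/12.
f(4) ≈ 1.386, f(55/12) ≈ 1.522, f(31/6) ≈ 1.642, f(5.75) ≈ 1.749, f(19/3) ≈ 1.846, f(83/12) ≈ 1.934, f(7.5) ≈ 2.015.
T_6 = (Δs/2)·[f(s_0) + 2f(s_1) + ... + 2f(s_{5}) + f(s_6)].
Sum ≈ 6.063.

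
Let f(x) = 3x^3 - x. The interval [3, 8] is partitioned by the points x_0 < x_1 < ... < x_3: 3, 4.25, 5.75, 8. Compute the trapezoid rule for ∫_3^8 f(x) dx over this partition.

3137.1484375

Subinterval widths: 1.25, 1.5, 2.25.
f(3) = 78, f(4.25) = 226.046875, f(5.75) = 564.578125, f(8) = 1528.
On each subinterval the trapezoid contributes (Δx_i/2)·[f(x_{i-1}) + f(x_i)].
Sum = 3137.1484375.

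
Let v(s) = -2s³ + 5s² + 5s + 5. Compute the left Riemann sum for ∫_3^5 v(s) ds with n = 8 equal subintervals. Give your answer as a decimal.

Δs = (5 − 3)/8 = 0.25.
Left endpoints: 3, 3.25, 3.5, 3.75, 4, 4.25, 4.5, 4.75.
v(3) = 11, v(3.25) = 5.40625, v(3.5) = -2, v(3.75) = -11.40625, v(4) = -23, v(4.25) = -36.96875, v(4.5) = -53.5, v(4.75) = -72.78125.
Sum = Δs · [v(3) + v(3.25) + v(3.5) + ...].
Sum = -45.8125.

-45.8125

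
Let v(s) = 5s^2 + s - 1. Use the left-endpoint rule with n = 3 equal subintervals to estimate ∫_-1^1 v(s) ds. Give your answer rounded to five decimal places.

1.40741

Δs = (1 − (-1))/3 = 2/3.
Left endpoints: -1, -1/3, 1/3.
v(-1) = 3, v(-1/3) = -7/9, v(1/3) = -1/9.
Sum = Δs · [v(-1) + v(-1/3) + v(1/3)].
Sum ≈ 1.40741.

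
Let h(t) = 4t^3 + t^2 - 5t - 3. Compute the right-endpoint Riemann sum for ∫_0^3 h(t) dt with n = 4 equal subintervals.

102.09375

Δt = (3 − 0)/4 = 0.75.
Right endpoints: 0.75, 1.5, 2.25, 3.
h(0.75) = -4.5, h(1.5) = 5.25, h(2.25) = 36.375, h(3) = 99.
Sum = Δt · [h(0.75) + h(1.5) + h(2.25) + h(3)].
Sum = 102.09375.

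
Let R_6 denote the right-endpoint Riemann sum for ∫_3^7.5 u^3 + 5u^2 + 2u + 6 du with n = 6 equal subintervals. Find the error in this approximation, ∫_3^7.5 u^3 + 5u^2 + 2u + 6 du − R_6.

Exact integral: ∫_3^7.5 f(u) du = 1503.140625.
R_6 = 1751.94140625.
Error = 1503.140625 − 1751.94140625 = -248.80078125.

-248.80078125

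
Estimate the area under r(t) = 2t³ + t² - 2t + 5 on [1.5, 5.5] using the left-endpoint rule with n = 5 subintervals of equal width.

Δt = (5.5 − 1.5)/5 = 0.8.
Left endpoints: 1.5, 2.3, 3.1, 3.9, 4.7.
r(1.5) = 11, r(2.3) = 30.024, r(3.1) = 67.992, r(3.9) = 131.048, r(4.7) = 225.336.
Sum = Δt · [r(1.5) + r(2.3) + r(3.1) + r(3.9) + r(4.7)].
Sum = 372.32.

372.32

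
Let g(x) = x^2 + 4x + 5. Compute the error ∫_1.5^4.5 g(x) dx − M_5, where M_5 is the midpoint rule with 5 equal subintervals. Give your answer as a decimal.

0.09

Exact integral: ∫_1.5^4.5 g(x) dx = 80.25.
M_5 = 80.16.
Error = 80.25 − 80.16 = 0.09.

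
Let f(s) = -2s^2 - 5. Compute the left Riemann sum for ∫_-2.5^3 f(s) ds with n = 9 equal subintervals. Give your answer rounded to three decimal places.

-54.921

Δs = (3 − (-2.5))/9 = 11/18.
Left endpoints: -2.5, -17/9, -23/18, -2/3, -1/18, 5/9, 7/6, 16/9, 43/18.
f(-2.5) = -17.5, f(-17/9) = -983/81, f(-23/18) = -1339/162, f(-2/3) = -53/9, f(-1/18) = -811/162, f(5/9) = -455/81, f(7/6) = -139/18, f(16/9) = -917/81, f(43/18) = -2659/162.
Sum = Δs · [f(-2.5) + f(-17/9) + f(-23/18) + ...].
Sum ≈ -54.921.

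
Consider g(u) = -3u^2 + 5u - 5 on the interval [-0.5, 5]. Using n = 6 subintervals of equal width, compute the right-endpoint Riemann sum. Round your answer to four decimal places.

Δu = (5 − (-0.5))/6 = 11/12.
Right endpoints: 5/12, 4/3, 2.25, 19/6, 49/12, 5.
g(5/12) = -3.4375, g(4/3) = -11/3, g(2.25) = -8.9375, g(19/6) = -19.25, g(49/12) = -1661/48, g(5) = -55.
Sum = Δu · [g(5/12) + g(4/3) + g(2.25) + ...].
Sum ≈ -114.4878.

-114.4878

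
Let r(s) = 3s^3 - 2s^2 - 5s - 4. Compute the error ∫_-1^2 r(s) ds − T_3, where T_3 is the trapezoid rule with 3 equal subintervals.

Exact integral: ∫_-1^2 r(s) ds = -14.25.
T_3 = -13.
Error = -14.25 − (-13) = -1.25.

-1.25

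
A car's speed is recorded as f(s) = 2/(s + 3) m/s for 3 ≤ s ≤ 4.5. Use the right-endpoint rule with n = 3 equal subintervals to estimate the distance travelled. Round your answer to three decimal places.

0.430

Δs = (4.5 − 3)/3 = 0.5.
Right endpoints: 3.5, 4, 4.5.
f(3.5) = 4/13, f(4) = 2/7, f(4.5) = 4/15.
Sum = Δs · [f(3.5) + f(4) + f(4.5)].
Sum ≈ 0.430.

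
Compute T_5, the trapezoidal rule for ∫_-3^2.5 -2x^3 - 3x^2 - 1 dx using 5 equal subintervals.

-28.82

Δx = (2.5 − (-3))/5 = 1.1.
f(-3) = 26, f(-1.9) = 1.888, f(-0.8) = -1.896, f(0.3) = -1.324, f(1.4) = -12.368, f(2.5) = -51.
T_5 = (Δx/2)·[f(x_0) + 2f(x_1) + ... + 2f(x_{4}) + f(x_5)].
Sum = -28.82.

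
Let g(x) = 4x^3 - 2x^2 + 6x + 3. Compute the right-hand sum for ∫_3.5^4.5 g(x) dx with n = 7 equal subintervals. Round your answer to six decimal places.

268.061224

Δx = (4.5 − 3.5)/7 = 1/7.
Right endpoints: 51/14, 53/14, 55/14, 57/14, 59/14, 61/14, 4.5.
g(51/14) = 65748/343, g(53/14) = 73427/343, g(55/14) = 81714/343, g(57/14) = 90633/343, g(59/14) = 100208/343, g(61/14) = 110463/343, g(4.5) = 354.
Sum = Δx · [g(51/14) + g(53/14) + g(55/14) + ...].
Sum ≈ 268.061224.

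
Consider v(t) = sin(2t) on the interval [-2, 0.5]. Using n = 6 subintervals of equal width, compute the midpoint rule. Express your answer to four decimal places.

-0.6146

Δt = (0.5 − (-2))/6 = 5/12.
Midpoints: -43/24, -1.375, -23/24, -13/24, -0.125, 7/24.
v(-43/24) ≈ 0.4275, v(-1.375) ≈ -0.3817, v(-23/24) ≈ -0.9408, v(-13/24) ≈ -0.8835, v(-0.125) ≈ -0.2474, v(7/24) ≈ 0.5508.
Sum = Δt · [v(-43/24) + v(-1.375) + v(-23/24) + ...].
Sum ≈ -0.6146.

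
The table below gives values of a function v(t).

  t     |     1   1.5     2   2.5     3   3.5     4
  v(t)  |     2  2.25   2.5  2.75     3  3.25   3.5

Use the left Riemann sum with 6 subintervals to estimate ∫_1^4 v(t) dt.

Δt = 0.5.
Sum = 0.5·[2 + 2.25 + 2.5 + 2.75 + 3 + 3.25] = 7.875.

7.875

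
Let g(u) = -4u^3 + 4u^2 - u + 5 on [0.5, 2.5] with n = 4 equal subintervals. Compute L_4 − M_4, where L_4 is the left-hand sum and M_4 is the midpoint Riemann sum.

8.25

L_4 = -2.5.
M_4 = -10.75.
L_4 − M_4 = 8.25.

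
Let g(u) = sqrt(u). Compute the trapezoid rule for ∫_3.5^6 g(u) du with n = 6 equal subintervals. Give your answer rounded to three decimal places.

Δu = (6 − 3.5)/6 = 5/12.
g(3.5) ≈ 1.871, g(47/12) ≈ 1.979, g(13/3) ≈ 2.082, g(4.75) ≈ 2.179, g(31/6) ≈ 2.273, g(67/12) ≈ 2.363, g(6) ≈ 2.449.
T_6 = (Δu/2)·[g(u_0) + 2g(u_1) + ... + 2g(u_{5}) + g(u_6)].
Sum ≈ 5.432.

5.432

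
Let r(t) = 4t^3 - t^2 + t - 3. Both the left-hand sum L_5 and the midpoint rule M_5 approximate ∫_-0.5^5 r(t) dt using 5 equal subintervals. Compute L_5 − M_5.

L_5 = 343.255.
M_5 = 564.685.
L_5 − M_5 = -221.43.

-221.43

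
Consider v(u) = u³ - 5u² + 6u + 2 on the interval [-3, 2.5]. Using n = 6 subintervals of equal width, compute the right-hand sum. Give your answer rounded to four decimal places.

Δu = (2.5 − (-3))/6 = 11/12.
Right endpoints: -25/12, -7/6, -0.25, 2/3, 19/12, 2.5.
v(-25/12) = -71269/1728, v(-7/6) = -2893/216, v(-0.25) = 0.171875, v(2/3) = 110/27, v(19/12) = 5071/1728, v(2.5) = 1.375.
Sum = Δu · [v(-25/12) + v(-7/6) + v(-0.25) + ...].
Sum ≈ -42.2415.

-42.2415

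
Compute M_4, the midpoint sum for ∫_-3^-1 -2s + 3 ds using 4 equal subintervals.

14

Δs = (-1 − (-3))/4 = 0.5.
Midpoints: -2.75, -2.25, -1.75, -1.25.
f(-2.75) = 8.5, f(-2.25) = 7.5, f(-1.75) = 6.5, f(-1.25) = 5.5.
Sum = Δs · [f(-2.75) + f(-2.25) + f(-1.75) + f(-1.25)].
Sum = 14.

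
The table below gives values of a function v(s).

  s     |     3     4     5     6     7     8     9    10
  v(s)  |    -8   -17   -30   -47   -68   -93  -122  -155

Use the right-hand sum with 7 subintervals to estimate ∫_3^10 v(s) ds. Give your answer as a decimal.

-532

Δs = 1.
Sum = 1·[(-17) + (-30) + (-47) + (-68) + (-93) + (-122) + (-155)] = -532.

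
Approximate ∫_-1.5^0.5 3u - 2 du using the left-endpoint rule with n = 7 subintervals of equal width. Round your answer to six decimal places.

Δu = (0.5 − (-1.5))/7 = 2/7.
Left endpoints: -1.5, -17/14, -13/14, -9/14, -5/14, -1/14, 3/14.
f(-1.5) = -6.5, f(-17/14) = -79/14, f(-13/14) = -67/14, f(-9/14) = -55/14, f(-5/14) = -43/14, f(-1/14) = -31/14, f(3/14) = -19/14.
Sum = Δu · [f(-1.5) + f(-17/14) + f(-13/14) + ...].
Sum ≈ -7.857143.

-7.857143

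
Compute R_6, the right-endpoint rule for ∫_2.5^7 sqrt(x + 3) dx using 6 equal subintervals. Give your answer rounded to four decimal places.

12.7866

Δx = (7 − 2.5)/6 = 0.75.
Right endpoints: 3.25, 4, 4.75, 5.5, 6.25, 7.
f(3.25) ≈ 2.5000, f(4) ≈ 2.6458, f(4.75) ≈ 2.7839, f(5.5) ≈ 2.9155, f(6.25) ≈ 3.0414, f(7) ≈ 3.1623.
Sum = Δx · [f(3.25) + f(4) + f(4.75) + ...].
Sum ≈ 12.7866.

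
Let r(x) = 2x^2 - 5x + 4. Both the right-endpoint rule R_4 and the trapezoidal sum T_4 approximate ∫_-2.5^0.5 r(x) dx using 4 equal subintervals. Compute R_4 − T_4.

R_4 = 27.9375.
T_4 = 38.0625.
R_4 − T_4 = -10.125.

-10.125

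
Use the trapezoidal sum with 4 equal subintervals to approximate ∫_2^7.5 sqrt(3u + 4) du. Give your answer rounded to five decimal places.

23.25894

Δu = (7.5 − 2)/4 = 1.375.
f(2) ≈ 3.16228, f(3.375) ≈ 3.75832, f(4.75) ≈ 4.27200, f(6.125) ≈ 4.73022, f(7.5) ≈ 5.14782.
T_4 = (Δu/2)·[f(u_0) + 2f(u_1) + 2f(u_2) + 2f(u_3) + f(u_4)].
Sum ≈ 23.25894.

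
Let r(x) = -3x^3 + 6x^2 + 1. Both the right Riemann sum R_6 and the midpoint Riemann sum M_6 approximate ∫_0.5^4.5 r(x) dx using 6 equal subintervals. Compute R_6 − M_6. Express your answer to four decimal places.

-58.3333

R_6 ≈ -177.388889.
M_6 ≈ -119.055556.
R_6 − M_6 ≈ -58.3333.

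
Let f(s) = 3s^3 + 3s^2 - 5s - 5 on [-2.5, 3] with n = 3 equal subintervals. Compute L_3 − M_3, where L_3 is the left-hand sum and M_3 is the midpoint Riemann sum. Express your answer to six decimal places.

L_3 ≈ -43.69444444.
M_3 ≈ 31.61545139.
L_3 − M_3 ≈ -75.309896.

-75.309896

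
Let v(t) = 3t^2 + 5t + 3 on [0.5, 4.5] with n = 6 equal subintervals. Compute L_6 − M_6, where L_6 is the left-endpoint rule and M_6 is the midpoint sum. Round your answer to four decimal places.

L_6 ≈ 127.222222.
M_6 ≈ 152.555556.
L_6 − M_6 ≈ -25.3333.

-25.3333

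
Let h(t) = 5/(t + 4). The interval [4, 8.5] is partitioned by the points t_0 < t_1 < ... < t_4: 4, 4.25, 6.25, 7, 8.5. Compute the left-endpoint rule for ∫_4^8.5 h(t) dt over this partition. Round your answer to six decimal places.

2.416043

Subinterval widths: 0.25, 2, 0.75, 1.5.
Left endpoints: 4, 4.25, 6.25, 7.
h(4) = 0.625, h(4.25) = 20/33, h(6.25) = 20/41, h(7) = 5/11.
Sum = Σ Δt_i · h(t_i).
Sum ≈ 2.416043.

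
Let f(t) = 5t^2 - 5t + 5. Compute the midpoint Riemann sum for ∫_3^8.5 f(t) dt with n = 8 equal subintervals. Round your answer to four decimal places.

846.8335

Δt = (8.5 − 3)/8 = 0.6875.
Midpoints: 3.34375, 4.03125, 4.71875, 5.40625, 6.09375, 6.78125, 7.46875, 8.15625.
f(3.34375) = 45245/1024, f(4.03125) = 67685/1024, f(4.71875) = 94965/1024, f(5.40625) = 127085/1024, f(6.09375) = 164045/1024, f(6.78125) = 205845/1024, f(7.46875) = 252485/1024, f(8.15625) = 303965/1024.
Sum = Δt · [f(3.34375) + f(4.03125) + f(4.71875) + ...].
Sum ≈ 846.8335.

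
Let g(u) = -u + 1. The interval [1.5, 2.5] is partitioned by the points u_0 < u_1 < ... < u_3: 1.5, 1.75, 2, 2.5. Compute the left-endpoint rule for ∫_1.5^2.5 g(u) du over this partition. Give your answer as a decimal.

Subinterval widths: 0.25, 0.25, 0.5.
Left endpoints: 1.5, 1.75, 2.
g(1.5) = -0.5, g(1.75) = -0.75, g(2) = -1.
Sum = Σ Δu_i · g(u_i).
Sum = -0.8125.

-0.8125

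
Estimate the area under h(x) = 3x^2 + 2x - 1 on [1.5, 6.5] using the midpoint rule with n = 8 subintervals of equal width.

305.76171875

Δx = (6.5 − 1.5)/8 = 0.625.
Midpoints: 1.8125, 2.4375, 3.0625, 3.6875, 4.3125, 4.9375, 5.5625, 6.1875.
h(1.8125) = 12.48046875, h(2.4375) = 21.69921875, h(3.0625) = 33.26171875, h(3.6875) = 47.16796875, h(4.3125) = 63.41796875, h(4.9375) = 82.01171875, h(5.5625) = 102.94921875, h(6.1875) = 126.23046875.
Sum = Δx · [h(1.8125) + h(2.4375) + h(3.0625) + ...].
Sum = 305.76171875.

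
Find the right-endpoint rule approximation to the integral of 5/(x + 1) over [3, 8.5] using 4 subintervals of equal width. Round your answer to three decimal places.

Δx = (8.5 − 3)/4 = 1.375.
Right endpoints: 4.375, 5.75, 7.125, 8.5.
f(4.375) = 40/43, f(5.75) = 20/27, f(7.125) = 8/13, f(8.5) = 10/19.
Sum = Δx · [f(4.375) + f(5.75) + f(7.125) + f(8.5)].
Sum ≈ 3.867.

3.867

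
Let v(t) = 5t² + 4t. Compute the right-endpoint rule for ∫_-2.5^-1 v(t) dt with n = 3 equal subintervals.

9.125

Δt = (-1 − (-2.5))/3 = 0.5.
Right endpoints: -2, -1.5, -1.
v(-2) = 12, v(-1.5) = 5.25, v(-1) = 1.
Sum = Δt · [v(-2) + v(-1.5) + v(-1)].
Sum = 9.125.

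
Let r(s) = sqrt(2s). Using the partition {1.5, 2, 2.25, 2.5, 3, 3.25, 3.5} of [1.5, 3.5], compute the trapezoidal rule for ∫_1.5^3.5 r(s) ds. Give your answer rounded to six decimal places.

Subinterval widths: 0.5, 0.25, 0.25, 0.5, 0.25, 0.25.
r(1.5) ≈ 1.732051, r(2) ≈ 2.000000, r(2.25) ≈ 2.121320, r(2.5) ≈ 2.236068, r(3) ≈ 2.449490, r(3.25) ≈ 2.549510, r(3.5) ≈ 2.645751.
On each subinterval the trapezoid contributes (Δs_i/2)·[r(s_{i-1}) + r(s_i)].
Sum ≈ 4.438523.

4.438523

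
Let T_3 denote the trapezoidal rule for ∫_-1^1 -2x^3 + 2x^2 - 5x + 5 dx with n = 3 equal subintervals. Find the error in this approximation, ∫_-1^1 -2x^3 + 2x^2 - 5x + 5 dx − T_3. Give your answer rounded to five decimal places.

Exact integral: ∫_-1^1 f(x) dx ≈ 11.3333333.
T_3 ≈ 11.6296296.
Error ≈ 11.3333333 − 11.6296296 ≈ -0.29630.

-0.29630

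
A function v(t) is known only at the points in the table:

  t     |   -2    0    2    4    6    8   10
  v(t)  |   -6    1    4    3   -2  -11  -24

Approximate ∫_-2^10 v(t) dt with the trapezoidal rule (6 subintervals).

-40

Δt = 2.
T_6 = (2/2)·[(-6) + 2·1 + 2·4 + 2·3 + 2·(-2) + 2·(-11) + (-24)] = -40.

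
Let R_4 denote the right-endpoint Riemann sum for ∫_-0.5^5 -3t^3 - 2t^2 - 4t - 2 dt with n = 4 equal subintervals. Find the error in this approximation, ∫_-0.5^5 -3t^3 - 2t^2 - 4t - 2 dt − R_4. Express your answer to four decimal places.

Exact integral: ∫_-0.5^5 f(t) dt ≈ -612.619792.
R_4 ≈ -958.407227.
Error ≈ -612.619792 − (-958.407227) ≈ 345.7874.

345.7874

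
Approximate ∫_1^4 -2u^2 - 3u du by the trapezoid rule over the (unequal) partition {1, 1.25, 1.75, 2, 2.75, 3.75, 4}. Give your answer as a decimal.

Subinterval widths: 0.25, 0.5, 0.25, 0.75, 1, 0.25.
f(1) = -5, f(1.25) = -6.875, f(1.75) = -11.375, f(2) = -14, f(2.75) = -23.375, f(3.75) = -39.375, f(4) = -44.
On each subinterval the trapezoid contributes (Δu_i/2)·[f(u_{i-1}) + f(u_i)].
Sum = -65.03125.

-65.03125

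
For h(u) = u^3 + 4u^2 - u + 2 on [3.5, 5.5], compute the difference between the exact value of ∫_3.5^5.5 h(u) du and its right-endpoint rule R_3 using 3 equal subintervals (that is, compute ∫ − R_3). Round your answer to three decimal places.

Exact integral: ∫_3.5^5.5 h(u) du ≈ 350.91667.
R_3 ≈ 418.00926.
Error ≈ 350.91667 − 418.00926 ≈ -67.093.

-67.093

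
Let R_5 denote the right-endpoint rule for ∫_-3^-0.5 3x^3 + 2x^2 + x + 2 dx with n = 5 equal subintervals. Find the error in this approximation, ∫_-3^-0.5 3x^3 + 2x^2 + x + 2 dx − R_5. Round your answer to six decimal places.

Exact integral: ∫_-3^-0.5 f(x) dx ≈ -42.16145833.
R_5 = -27.1875.
Error ≈ -42.16145833 − (-27.1875) ≈ -14.973958.

-14.973958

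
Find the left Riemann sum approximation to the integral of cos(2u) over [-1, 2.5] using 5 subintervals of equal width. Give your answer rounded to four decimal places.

-0.2656

Δu = (2.5 − (-1))/5 = 0.7.
Left endpoints: -1, -0.3, 0.4, 1.1, 1.8.
f(-1) ≈ -0.4161, f(-0.3) ≈ 0.8253, f(0.4) ≈ 0.6967, f(1.1) ≈ -0.5885, f(1.8) ≈ -0.8968.
Sum = Δu · [f(-1) + f(-0.3) + f(0.4) + f(1.1) + f(1.8)].
Sum ≈ -0.2656.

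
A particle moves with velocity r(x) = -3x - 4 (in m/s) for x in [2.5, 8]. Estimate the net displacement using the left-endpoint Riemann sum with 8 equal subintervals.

Δx = (8 − 2.5)/8 = 0.6875.
Left endpoints: 2.5, 3.1875, 3.875, 4.5625, 5.25, 5.9375, 6.625, 7.3125.
r(2.5) = -11.5, r(3.1875) = -13.5625, r(3.875) = -15.625, r(4.5625) = -17.6875, r(5.25) = -19.75, r(5.9375) = -21.8125, r(6.625) = -23.875, r(7.3125) = -25.9375.
Sum = Δx · [r(2.5) + r(3.1875) + r(3.875) + ...].
Sum = -102.953125.

-102.953125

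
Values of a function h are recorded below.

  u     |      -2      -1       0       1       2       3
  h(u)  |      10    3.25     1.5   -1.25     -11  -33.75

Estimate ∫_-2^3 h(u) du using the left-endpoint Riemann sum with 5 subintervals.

2.5

Δu = 1.
Sum = 1·[10 + 3.25 + 1.5 + (-1.25) + (-11)] = 2.5.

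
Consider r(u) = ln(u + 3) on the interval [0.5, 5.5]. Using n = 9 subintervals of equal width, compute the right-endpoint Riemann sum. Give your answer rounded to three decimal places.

Δu = (5.5 − 0.5)/9 = 5/9.
Right endpoints: 19/18, 29/18, 13/6, 49/18, 59/18, 23/6, 79/18, 89/18, 5.5.
r(19/18) ≈ 1.400, r(29/18) ≈ 1.528, r(13/6) ≈ 1.642, r(49/18) ≈ 1.744, r(59/18) ≈ 1.837, r(23/6) ≈ 1.922, r(79/18) ≈ 2.000, r(89/18) ≈ 2.072, r(5.5) ≈ 2.140.
Sum = Δu · [r(19/18) + r(29/18) + r(13/6) + ...].
Sum ≈ 9.048.

9.048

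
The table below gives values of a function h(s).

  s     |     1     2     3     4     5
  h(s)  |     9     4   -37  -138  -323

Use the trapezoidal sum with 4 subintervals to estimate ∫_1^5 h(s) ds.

-328

Δs = 1.
T_4 = (1/2)·[9 + 2·4 + 2·(-37) + 2·(-138) + (-323)] = -328.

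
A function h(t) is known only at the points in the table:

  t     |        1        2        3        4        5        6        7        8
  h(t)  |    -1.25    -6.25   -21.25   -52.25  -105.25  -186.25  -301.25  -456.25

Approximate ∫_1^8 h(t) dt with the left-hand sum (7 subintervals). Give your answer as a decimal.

-673.75

Δt = 1.
Sum = 1·[(-1.25) + (-6.25) + (-21.25) + (-52.25) + (-105.25) + (-186.25) + (-301.25)] = -673.75.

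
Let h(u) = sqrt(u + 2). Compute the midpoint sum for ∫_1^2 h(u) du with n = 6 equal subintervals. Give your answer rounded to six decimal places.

Δu = (2 − 1)/6 = 1/6.
Midpoints: 13/12, 1.25, 17/12, 19/12, 1.75, 23/12.
h(13/12) ≈ 1.755942, h(1.25) ≈ 1.802776, h(17/12) ≈ 1.848423, h(19/12) ≈ 1.892969, h(1.75) ≈ 1.936492, h(23/12) ≈ 1.979057.
Sum = Δu · [h(13/12) + h(1.25) + h(17/12) + ...].
Sum ≈ 1.869276.

1.869276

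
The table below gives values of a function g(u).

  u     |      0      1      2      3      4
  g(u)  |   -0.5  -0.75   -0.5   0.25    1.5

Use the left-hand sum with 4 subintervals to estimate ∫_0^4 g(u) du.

Δu = 1.
Sum = 1·[(-0.5) + (-0.75) + (-0.5) + 0.25] = -1.5.

-1.5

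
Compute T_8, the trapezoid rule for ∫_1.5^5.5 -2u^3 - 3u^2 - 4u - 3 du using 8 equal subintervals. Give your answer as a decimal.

Δu = (5.5 − 1.5)/8 = 0.5.
f(1.5) = -22.5, f(2) = -39, f(2.5) = -63, f(3) = -96, f(3.5) = -139.5, f(4) = -195, f(4.5) = -264, f(5) = -348, f(5.5) = -448.5.
T_8 = (Δu/2)·[f(u_0) + 2f(u_1) + ... + 2f(u_{7}) + f(u_8)].
Sum = -690.

-690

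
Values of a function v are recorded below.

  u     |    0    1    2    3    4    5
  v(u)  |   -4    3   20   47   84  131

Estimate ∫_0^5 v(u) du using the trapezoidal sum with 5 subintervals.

217.5

Δu = 1.
T_5 = (1/2)·[(-4) + 2·3 + 2·20 + 2·47 + 2·84 + 131] = 217.5.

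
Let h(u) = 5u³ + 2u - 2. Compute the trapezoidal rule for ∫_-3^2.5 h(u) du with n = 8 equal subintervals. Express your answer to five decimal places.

-67.79663

Δu = (2.5 − (-3))/8 = 0.6875.
h(-3) = -143, h(-2.3125) = -280401/4096, h(-1.625) = -13673/512, h(-0.9375) = -32747/4096, h(-0.25) = -2.578125, h(0.4375) = -2893/4096, h(1.125) = 3773/512, h(1.8125) = 128601/4096, h(2.5) = 81.125.
T_8 = (Δu/2)·[h(u_0) + 2h(u_1) + ... + 2h(u_{7}) + h(u_8)].
Sum ≈ -67.79663.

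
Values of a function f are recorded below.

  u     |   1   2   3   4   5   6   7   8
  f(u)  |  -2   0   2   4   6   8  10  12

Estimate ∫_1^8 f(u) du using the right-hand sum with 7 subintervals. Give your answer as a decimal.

42

Δu = 1.
Sum = 1·[0 + 2 + 4 + 6 + 8 + 10 + 12] = 42.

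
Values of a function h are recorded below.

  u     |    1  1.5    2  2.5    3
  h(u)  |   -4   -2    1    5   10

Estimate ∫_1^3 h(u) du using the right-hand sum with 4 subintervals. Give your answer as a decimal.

Δu = 0.5.
Sum = 0.5·[(-2) + 1 + 5 + 10] = 7.

7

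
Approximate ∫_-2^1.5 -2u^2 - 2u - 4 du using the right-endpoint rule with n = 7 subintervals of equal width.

-21

Δu = (1.5 − (-2))/7 = 0.5.
Right endpoints: -1.5, -1, -0.5, 0, 0.5, 1, 1.5.
f(-1.5) = -5.5, f(-1) = -4, f(-0.5) = -3.5, f(0) = -4, f(0.5) = -5.5, f(1) = -8, f(1.5) = -11.5.
Sum = Δu · [f(-1.5) + f(-1) + f(-0.5) + ...].
Sum = -21.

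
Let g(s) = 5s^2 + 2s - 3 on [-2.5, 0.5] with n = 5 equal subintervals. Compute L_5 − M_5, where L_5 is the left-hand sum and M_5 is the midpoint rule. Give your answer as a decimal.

8.55

L_5 = 19.35.
M_5 = 10.8.
L_5 − M_5 = 8.55.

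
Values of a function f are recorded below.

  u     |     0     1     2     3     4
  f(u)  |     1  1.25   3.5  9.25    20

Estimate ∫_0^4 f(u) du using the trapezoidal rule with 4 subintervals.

24.5

Δu = 1.
T_4 = (1/2)·[1 + 2·1.25 + 2·3.5 + 2·9.25 + 20] = 24.5.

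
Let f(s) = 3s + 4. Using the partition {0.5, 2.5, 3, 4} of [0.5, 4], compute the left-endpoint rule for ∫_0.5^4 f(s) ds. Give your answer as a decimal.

29.75

Subinterval widths: 2, 0.5, 1.
Left endpoints: 0.5, 2.5, 3.
f(0.5) = 5.5, f(2.5) = 11.5, f(3) = 13.
Sum = Σ Δs_i · f(s_i).
Sum = 29.75.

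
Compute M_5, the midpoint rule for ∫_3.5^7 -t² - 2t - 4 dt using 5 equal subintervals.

-150.64875

Δt = (7 − 3.5)/5 = 0.7.
Midpoints: 3.85, 4.55, 5.25, 5.95, 6.65.
f(3.85) = -26.5225, f(4.55) = -33.8025, f(5.25) = -42.0625, f(5.95) = -51.3025, f(6.65) = -61.5225.
Sum = Δt · [f(3.85) + f(4.55) + f(5.25) + f(5.95) + f(6.65)].
Sum = -150.64875.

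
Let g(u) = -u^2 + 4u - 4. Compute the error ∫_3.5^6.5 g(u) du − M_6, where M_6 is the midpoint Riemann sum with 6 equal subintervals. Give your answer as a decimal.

Exact integral: ∫_3.5^6.5 g(u) du = -29.25.
M_6 = -29.1875.
Error = -29.25 − (-29.1875) = -0.0625.

-0.0625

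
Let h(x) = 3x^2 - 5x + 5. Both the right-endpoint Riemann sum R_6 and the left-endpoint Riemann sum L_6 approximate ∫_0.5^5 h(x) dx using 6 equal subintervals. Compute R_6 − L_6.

38.8125

R_6 = 106.171875.
L_6 = 67.359375.
R_6 − L_6 = 38.8125.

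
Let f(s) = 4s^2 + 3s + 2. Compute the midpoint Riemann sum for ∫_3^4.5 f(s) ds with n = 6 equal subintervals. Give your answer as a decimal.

105.34375

Δs = (4.5 − 3)/6 = 0.25.
Midpoints: 3.125, 3.375, 3.625, 3.875, 4.125, 4.375.
f(3.125) = 50.4375, f(3.375) = 57.6875, f(3.625) = 65.4375, f(3.875) = 73.6875, f(4.125) = 82.4375, f(4.375) = 91.6875.
Sum = Δs · [f(3.125) + f(3.375) + f(3.625) + ...].
Sum = 105.34375.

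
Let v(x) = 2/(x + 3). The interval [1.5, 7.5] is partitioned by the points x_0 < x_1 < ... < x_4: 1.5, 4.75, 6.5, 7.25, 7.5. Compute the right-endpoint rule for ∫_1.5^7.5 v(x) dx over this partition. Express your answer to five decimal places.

Subinterval widths: 3.25, 1.75, 0.75, 0.25.
Right endpoints: 4.75, 6.5, 7.25, 7.5.
v(4.75) = 8/31, v(6.5) = 4/19, v(7.25) = 8/41, v(7.5) = 4/21.
Sum = Σ Δx_i · v(x_i).
Sum ≈ 1.40109.

1.40109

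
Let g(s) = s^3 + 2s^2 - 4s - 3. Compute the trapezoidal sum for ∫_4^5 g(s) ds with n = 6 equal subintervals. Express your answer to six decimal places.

Δs = (5 − 4)/6 = 1/6.
g(4) = 77, g(25/6) = 18877/216, g(13/3) = 2662/27, g(4.5) = 110.625, g(14/3) = 3335/27, g(29/6) = 29657/216, g(5) = 152.
T_6 = (Δs/2)·[g(s_0) + 2g(s_1) + ... + 2g(s_{5}) + g(s_6)].
Sum ≈ 111.988426.

111.988426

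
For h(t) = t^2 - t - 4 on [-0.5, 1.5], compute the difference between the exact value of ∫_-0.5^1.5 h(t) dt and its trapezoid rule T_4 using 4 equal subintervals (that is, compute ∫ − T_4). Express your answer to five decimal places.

Exact integral: ∫_-0.5^1.5 h(t) dt ≈ -7.8333333.
T_4 = -7.75.
Error ≈ -7.8333333 − (-7.75) ≈ -0.08333.

-0.08333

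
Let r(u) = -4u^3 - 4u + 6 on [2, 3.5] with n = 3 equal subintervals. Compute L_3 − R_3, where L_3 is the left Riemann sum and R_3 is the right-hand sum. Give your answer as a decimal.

72.75

L_3 = -107.25.
R_3 = -180.
L_3 − R_3 = 72.75.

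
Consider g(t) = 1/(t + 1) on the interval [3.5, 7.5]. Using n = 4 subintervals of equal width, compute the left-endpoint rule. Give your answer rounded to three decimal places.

0.691

Δt = (7.5 − 3.5)/4 = 1.
Left endpoints: 3.5, 4.5, 5.5, 6.5.
g(3.5) = 2/9, g(4.5) = 2/11, g(5.5) = 2/13, g(6.5) = 2/15.
Sum = Δt · [g(3.5) + g(4.5) + g(5.5) + g(6.5)].
Sum ≈ 0.691.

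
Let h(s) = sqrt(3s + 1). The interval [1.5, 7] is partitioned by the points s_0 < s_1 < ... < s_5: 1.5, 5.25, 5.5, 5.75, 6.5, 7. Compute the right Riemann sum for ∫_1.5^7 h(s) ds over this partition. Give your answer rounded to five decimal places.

23.20234

Subinterval widths: 3.75, 0.25, 0.25, 0.75, 0.5.
Right endpoints: 5.25, 5.5, 5.75, 6.5, 7.
h(5.25) ≈ 4.09268, h(5.5) ≈ 4.18330, h(5.75) ≈ 4.27200, h(6.5) ≈ 4.52769, h(7) ≈ 4.69042.
Sum = Σ Δs_i · h(s_i).
Sum ≈ 23.20234.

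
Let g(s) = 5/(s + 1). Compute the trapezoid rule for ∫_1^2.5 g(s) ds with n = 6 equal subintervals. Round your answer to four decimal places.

2.8025

Δs = (2.5 − 1)/6 = 0.25.
g(1) = 2.5, g(1.25) = 20/9, g(1.5) = 2, g(1.75) = 20/11, g(2) = 5/3, g(2.25) = 20/13, g(2.5) = 10/7.
T_6 = (Δs/2)·[g(s_0) + 2g(s_1) + ... + 2g(s_{5}) + g(s_6)].
Sum ≈ 2.8025.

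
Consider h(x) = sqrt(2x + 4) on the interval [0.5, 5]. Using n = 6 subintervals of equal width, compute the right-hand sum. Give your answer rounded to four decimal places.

Δx = (5 − 0.5)/6 = 0.75.
Right endpoints: 1.25, 2, 2.75, 3.5, 4.25, 5.
h(1.25) ≈ 2.5495, h(2) ≈ 2.8284, h(2.75) ≈ 3.0822, h(3.5) ≈ 3.3166, h(4.25) ≈ 3.5355, h(5) ≈ 3.7417.
Sum = Δx · [h(1.25) + h(2) + h(2.75) + ...].
Sum ≈ 14.2905.

14.2905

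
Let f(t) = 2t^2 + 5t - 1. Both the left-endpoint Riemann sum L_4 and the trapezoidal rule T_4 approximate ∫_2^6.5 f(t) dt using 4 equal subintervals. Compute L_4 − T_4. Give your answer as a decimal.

L_4 = 215.0859375.
T_4 = 270.7734375.
L_4 − T_4 = -55.6875.

-55.6875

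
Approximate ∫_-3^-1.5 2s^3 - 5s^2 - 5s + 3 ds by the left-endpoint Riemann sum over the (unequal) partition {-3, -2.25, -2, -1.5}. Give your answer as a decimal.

Subinterval widths: 0.75, 0.25, 0.5.
Left endpoints: -3, -2.25, -2.
f(-3) = -81, f(-2.25) = -33.84375, f(-2) = -23.
Sum = Σ Δs_i · f(s_i).
Sum = -80.7109375.

-80.7109375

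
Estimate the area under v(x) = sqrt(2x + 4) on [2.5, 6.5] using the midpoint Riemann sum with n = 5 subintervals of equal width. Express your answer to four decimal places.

Δx = (6.5 − 2.5)/5 = 0.8.
Midpoints: 2.9, 3.7, 4.5, 5.3, 6.1.
v(2.9) ≈ 3.1305, v(3.7) ≈ 3.3764, v(4.5) ≈ 3.6056, v(5.3) ≈ 3.8210, v(6.1) ≈ 4.0249.
Sum = Δx · [v(2.9) + v(3.7) + v(4.5) + v(5.3) + v(6.1)].
Sum ≈ 14.3667.

14.3667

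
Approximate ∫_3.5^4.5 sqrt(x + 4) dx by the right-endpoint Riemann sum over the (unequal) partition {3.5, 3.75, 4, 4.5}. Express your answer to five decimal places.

2.86082

Subinterval widths: 0.25, 0.25, 0.5.
Right endpoints: 3.75, 4, 4.5.
f(3.75) ≈ 2.78388, f(4) ≈ 2.82843, f(4.5) ≈ 2.91548.
Sum = Σ Δx_i · f(x_i).
Sum ≈ 2.86082.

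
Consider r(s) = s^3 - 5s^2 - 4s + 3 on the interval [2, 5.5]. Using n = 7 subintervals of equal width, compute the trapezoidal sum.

-80.28125

Δs = (5.5 − 2)/7 = 0.5.
r(2) = -17, r(2.5) = -22.625, r(3) = -27, r(3.5) = -29.375, r(4) = -29, r(4.5) = -25.125, r(5) = -17, r(5.5) = -3.875.
T_7 = (Δs/2)·[r(s_0) + 2r(s_1) + ... + 2r(s_{6}) + r(s_7)].
Sum = -80.28125.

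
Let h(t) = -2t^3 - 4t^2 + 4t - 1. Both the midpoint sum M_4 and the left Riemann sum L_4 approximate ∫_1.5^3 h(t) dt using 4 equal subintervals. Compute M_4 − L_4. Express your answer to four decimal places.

-11.8740

M_4 ≈ -57.161133.
L_4 ≈ -45.287109.
M_4 − L_4 ≈ -11.8740.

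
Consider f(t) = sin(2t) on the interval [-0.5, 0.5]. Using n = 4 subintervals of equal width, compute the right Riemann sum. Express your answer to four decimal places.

0.2104

Δt = (0.5 − (-0.5))/4 = 0.25.
Right endpoints: -0.25, 0, 0.25, 0.5.
f(-0.25) ≈ -0.4794, f(0) ≈ 0.0000, f(0.25) ≈ 0.4794, f(0.5) ≈ 0.8415.
Sum = Δt · [f(-0.25) + f(0) + f(0.25) + f(0.5)].
Sum ≈ 0.2104.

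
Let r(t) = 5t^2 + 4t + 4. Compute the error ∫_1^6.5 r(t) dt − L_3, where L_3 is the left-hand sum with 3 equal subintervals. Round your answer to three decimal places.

193.824

Exact integral: ∫_1^6.5 r(t) dt ≈ 560.54167.
L_3 ≈ 366.71759.
Error ≈ 560.54167 − 366.71759 ≈ 193.824.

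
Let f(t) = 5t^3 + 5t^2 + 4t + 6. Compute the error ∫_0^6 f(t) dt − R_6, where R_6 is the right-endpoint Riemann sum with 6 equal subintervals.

-692

Exact integral: ∫_0^6 f(t) dt = 2088.
R_6 = 2780.
Error = 2088 − 2780 = -692.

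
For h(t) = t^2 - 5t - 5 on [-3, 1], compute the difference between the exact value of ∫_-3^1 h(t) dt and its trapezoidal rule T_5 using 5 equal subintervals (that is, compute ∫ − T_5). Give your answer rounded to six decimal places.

-0.426667

Exact integral: ∫_-3^1 h(t) dt ≈ 9.33333333.
T_5 = 9.76.
Error ≈ 9.33333333 − 9.76 ≈ -0.426667.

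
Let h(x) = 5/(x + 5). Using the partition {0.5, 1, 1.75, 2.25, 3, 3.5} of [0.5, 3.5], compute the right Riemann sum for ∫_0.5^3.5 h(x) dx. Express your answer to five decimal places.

Subinterval widths: 0.5, 0.75, 0.5, 0.75, 0.5.
Right endpoints: 1, 1.75, 2.25, 3, 3.5.
h(1) = 5/6, h(1.75) = 20/27, h(2.25) = 20/29, h(3) = 0.625, h(3.5) = 10/17.
Sum = Σ Δx_i · h(x_i).
Sum ≈ 2.07992.

2.07992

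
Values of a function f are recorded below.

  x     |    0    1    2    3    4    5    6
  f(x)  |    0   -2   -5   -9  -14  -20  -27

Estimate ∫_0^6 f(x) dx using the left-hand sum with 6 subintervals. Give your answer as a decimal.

Δx = 1.
Sum = 1·[0 + (-2) + (-5) + (-9) + (-14) + (-20)] = -50.

-50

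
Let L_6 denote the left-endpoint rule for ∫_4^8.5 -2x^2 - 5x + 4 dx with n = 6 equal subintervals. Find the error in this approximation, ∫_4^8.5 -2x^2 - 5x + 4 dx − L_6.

Exact integral: ∫_4^8.5 f(x) dx = -489.375.
L_6 = -439.59375.
Error = -489.375 − (-439.59375) = -49.78125.

-49.78125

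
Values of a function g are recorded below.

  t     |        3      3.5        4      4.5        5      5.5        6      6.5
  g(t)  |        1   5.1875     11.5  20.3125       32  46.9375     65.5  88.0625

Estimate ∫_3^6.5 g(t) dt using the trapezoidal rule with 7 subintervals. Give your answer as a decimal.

Δt = 0.5.
T_7 = (0.5/2)·[1 + 2·5.1875 + 2·11.5 + 2·20.3125 + 2·32 + 2·46.9375 + 2·65.5 + 88.0625] = 112.984375.

112.984375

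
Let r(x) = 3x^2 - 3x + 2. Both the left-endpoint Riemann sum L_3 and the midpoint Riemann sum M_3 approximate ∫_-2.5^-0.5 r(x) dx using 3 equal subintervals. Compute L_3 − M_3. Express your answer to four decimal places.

L_3 ≈ 36.944444.
M_3 ≈ 28.277778.
L_3 − M_3 ≈ 8.6667.

8.6667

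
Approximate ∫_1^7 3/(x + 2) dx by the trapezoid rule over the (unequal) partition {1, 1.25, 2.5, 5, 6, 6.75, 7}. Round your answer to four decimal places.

3.3585

Subinterval widths: 0.25, 1.25, 2.5, 1, 0.75, 0.25.
f(1) = 1, f(1.25) = 12/13, f(2.5) = 2/3, f(5) = 3/7, f(6) = 0.375, f(6.75) = 12/35, f(7) = 1/3.
On each subinterval the trapezoid contributes (Δx_i/2)·[f(x_{i-1}) + f(x_i)].
Sum ≈ 3.3585.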